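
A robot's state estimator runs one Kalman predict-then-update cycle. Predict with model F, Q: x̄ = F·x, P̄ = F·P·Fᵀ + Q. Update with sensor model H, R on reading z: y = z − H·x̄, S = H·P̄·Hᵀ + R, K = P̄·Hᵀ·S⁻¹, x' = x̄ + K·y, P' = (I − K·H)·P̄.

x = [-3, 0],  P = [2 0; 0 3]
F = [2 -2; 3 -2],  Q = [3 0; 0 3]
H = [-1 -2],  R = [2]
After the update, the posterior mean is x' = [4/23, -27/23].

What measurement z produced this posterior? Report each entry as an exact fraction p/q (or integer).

x̄ = F·x = [-6, -9]
P̄ = F·P·Fᵀ + Q = [23 24; 24 33]
S = H·P̄·Hᵀ + R = [253]
K = P̄·Hᵀ·S⁻¹ = [-71/253; -90/253]
x' − x̄ = [142/23, 180/23] = K·y
y = (KᵀK)⁻¹·Kᵀ·(x' − x̄) = [-22]
z = y + H·x̄ = [-22] + [24] = [2]

z = [2]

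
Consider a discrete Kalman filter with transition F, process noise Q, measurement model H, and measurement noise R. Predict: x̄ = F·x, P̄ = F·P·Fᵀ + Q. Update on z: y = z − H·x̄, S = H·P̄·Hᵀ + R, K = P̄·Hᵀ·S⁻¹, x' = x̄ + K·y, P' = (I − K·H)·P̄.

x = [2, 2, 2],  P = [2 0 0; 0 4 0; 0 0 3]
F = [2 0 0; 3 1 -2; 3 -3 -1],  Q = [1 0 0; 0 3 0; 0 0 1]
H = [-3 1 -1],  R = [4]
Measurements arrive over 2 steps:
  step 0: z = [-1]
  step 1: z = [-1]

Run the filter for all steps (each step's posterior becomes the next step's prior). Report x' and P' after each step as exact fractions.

step 0: x' = [163/52, 569/156, -361/78], P' = [225/52 525/52 -57/26; 525/52 5651/156 485/78; -57/26 485/78 581/39]
step 1: x' = [97697/16114, 175075/8057, 72733/16114], P' = [111863/8057 342663/8057 2358/8057; 342663/8057 1329802/8057 288601/8057; 2358/8057 288601/8057 314067/8057]

step 0: x̄ = F·x = [4, 4, -2]
step 0: P̄ = F·P·Fᵀ + Q = [9 12 12; 12 37 12; 12 12 58]
step 0: y = z − H·x̄ = [5]
step 0: S = H·P̄·Hᵀ + R = [156]
step 0: K = P̄·Hᵀ·S⁻¹ = [-9/52; -11/156; -41/78]
step 0: x' = x̄ + K·y = [163/52, 569/156, -361/78]
step 0: P' = (I − K·H)·P̄ = [225/52 525/52 -57/26; 525/52 5651/156 485/78; -57/26 485/78 581/39]
step 1: x̄ = F·x = [163/26, 290/13, 241/78]
step 1: P̄ = F·P·Fᵀ + Q = [238/13 714/13 -393/13; 714/13 2597/13 -646/13; -393/13 -646/13 9734/39]
step 1: y = z − H·x̄ = [-55/39]
step 1: S = H·P̄·Hᵀ + R = [8057/39]
step 1: K = P̄·Hᵀ·S⁻¹ = [1179/8057; 3303/8057; -8135/8057]
step 1: x' = x̄ + K·y = [97697/16114, 175075/8057, 72733/16114]
step 1: P' = (I − K·H)·P̄ = [111863/8057 342663/8057 2358/8057; 342663/8057 1329802/8057 288601/8057; 2358/8057 288601/8057 314067/8057]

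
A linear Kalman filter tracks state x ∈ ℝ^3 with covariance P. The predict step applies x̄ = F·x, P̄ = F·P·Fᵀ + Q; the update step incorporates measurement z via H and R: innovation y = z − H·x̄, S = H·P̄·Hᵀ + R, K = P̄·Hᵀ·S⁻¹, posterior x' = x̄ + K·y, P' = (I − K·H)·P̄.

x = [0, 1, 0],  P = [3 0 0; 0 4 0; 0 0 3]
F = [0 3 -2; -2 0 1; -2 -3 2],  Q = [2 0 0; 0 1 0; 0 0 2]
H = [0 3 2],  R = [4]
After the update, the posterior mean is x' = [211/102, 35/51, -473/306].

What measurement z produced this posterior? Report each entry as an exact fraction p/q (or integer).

z = [-1]

x̄ = F·x = [3, 0, -3]
P̄ = F·P·Fᵀ + Q = [50 -6 -48; -6 16 18; -48 18 62]
S = H·P̄·Hᵀ + R = [612]
K = P̄·Hᵀ·S⁻¹ = [-19/102; 7/51; 89/306]
x' − x̄ = [-95/102, 35/51, 445/306] = K·y
y = (KᵀK)⁻¹·Kᵀ·(x' − x̄) = [5]
z = y + H·x̄ = [5] + [-6] = [-1]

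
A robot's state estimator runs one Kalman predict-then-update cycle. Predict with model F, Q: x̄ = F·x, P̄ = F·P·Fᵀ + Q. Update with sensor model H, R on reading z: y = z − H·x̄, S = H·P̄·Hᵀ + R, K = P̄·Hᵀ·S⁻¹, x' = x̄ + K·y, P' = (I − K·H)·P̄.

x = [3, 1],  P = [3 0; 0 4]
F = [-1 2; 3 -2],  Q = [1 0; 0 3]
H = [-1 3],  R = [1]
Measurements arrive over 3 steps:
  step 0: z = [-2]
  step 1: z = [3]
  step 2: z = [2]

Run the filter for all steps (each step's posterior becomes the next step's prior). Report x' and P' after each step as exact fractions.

step 0: x' = [113/39, 61/195], P' = [535/117 172/117; 172/117 341/585]
step 1: x' = [-178764/168689, 113678/168689], P' = [211703/168689 67664/168689; 67664/168689 40265/168689]
step 2: x' = [24260354/17813001, 18950638/17813001], P' = [22240363/17813001 7068332/17813001; 7068332/17813001 4201549/17813001]

step 0: x̄ = F·x = [-1, 7]
step 0: P̄ = F·P·Fᵀ + Q = [20 -25; -25 46]
step 0: y = z − H·x̄ = [-24]
step 0: S = H·P̄·Hᵀ + R = [585]
step 0: K = P̄·Hᵀ·S⁻¹ = [-19/117; 163/585]
step 0: x' = x̄ + K·y = [113/39, 61/195]
step 0: P' = (I − K·H)·P̄ = [535/117 172/117; 172/117 341/585]
step 1: x̄ = F·x = [-443/195, 121/15]
step 1: P̄ = F·P·Fᵀ + Q = [1184/585 -193/45; -193/45 1298/45]
step 1: y = z − H·x̄ = [-4577/195]
step 1: S = H·P̄·Hᵀ + R = [168689/585]
step 1: K = P̄·Hᵀ·S⁻¹ = [-8711/168689; 53131/168689]
step 1: x' = x̄ + K·y = [-178764/168689, 113678/168689]
step 1: P' = (I − K·H)·P̄ = [211703/168689 67664/168689; 67664/168689 40265/168689]
step 2: x̄ = F·x = [406120/168689, -763648/168689]
step 2: P̄ = F·P·Fᵀ + Q = [270796/168689 -254857/168689; -254857/168689 1760486/168689]
step 2: y = z − H·x̄ = [3034442/168689]
step 2: S = H·P̄·Hᵀ + R = [17813001/168689]
step 2: K = P̄·Hᵀ·S⁻¹ = [-1035367/17813001; 5536315/17813001]
step 2: x' = x̄ + K·y = [24260354/17813001, 18950638/17813001]
step 2: P' = (I − K·H)·P̄ = [22240363/17813001 7068332/17813001; 7068332/17813001 4201549/17813001]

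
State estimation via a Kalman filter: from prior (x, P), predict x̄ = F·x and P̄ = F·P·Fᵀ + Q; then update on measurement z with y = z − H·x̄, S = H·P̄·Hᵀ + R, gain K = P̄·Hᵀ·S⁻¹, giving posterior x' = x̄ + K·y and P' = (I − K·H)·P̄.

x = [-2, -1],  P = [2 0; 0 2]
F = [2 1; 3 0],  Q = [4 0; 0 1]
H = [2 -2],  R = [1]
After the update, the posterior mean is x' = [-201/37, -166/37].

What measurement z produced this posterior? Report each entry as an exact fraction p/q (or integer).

z = [-2]

x̄ = F·x = [-5, -6]
P̄ = F·P·Fᵀ + Q = [14 12; 12 19]
S = H·P̄·Hᵀ + R = [37]
K = P̄·Hᵀ·S⁻¹ = [4/37; -14/37]
x' − x̄ = [-16/37, 56/37] = K·y
y = (KᵀK)⁻¹·Kᵀ·(x' − x̄) = [-4]
z = y + H·x̄ = [-4] + [2] = [-2]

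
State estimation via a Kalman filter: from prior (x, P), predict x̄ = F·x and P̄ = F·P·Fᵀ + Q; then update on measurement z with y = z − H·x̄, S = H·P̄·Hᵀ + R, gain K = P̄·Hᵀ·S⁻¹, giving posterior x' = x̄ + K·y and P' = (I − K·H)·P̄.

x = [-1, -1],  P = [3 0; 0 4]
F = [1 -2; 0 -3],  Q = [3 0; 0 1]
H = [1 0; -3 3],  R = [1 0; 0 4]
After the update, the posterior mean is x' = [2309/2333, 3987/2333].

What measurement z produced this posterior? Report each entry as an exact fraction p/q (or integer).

z = [1, 2]

x̄ = F·x = [1, 3]
P̄ = F·P·Fᵀ + Q = [22 24; 24 37]
S = H·P̄·Hᵀ + R = [23 6; 6 103]
K = P̄·Hᵀ·S⁻¹ = [2230/2333 6/2333; 2238/2333 753/2333]
x' − x̄ = [-24/2333, -3012/2333] = K·y
y = (KᵀK)⁻¹·Kᵀ·(x' − x̄) = [0, -4]
z = y + H·x̄ = [0, -4] + [1, 6] = [1, 2]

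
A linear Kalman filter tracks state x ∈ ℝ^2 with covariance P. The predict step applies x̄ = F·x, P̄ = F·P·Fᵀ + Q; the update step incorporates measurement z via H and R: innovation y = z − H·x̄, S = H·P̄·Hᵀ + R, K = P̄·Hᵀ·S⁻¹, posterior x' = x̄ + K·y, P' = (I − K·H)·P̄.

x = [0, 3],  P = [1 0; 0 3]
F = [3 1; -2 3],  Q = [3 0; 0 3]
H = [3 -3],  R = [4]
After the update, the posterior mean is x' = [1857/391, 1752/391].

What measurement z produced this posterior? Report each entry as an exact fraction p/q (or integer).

x̄ = F·x = [3, 9]
P̄ = F·P·Fᵀ + Q = [15 3; 3 34]
S = H·P̄·Hᵀ + R = [391]
K = P̄·Hᵀ·S⁻¹ = [36/391; -93/391]
x' − x̄ = [684/391, -1767/391] = K·y
y = (KᵀK)⁻¹·Kᵀ·(x' − x̄) = [19]
z = y + H·x̄ = [19] + [-18] = [1]

z = [1]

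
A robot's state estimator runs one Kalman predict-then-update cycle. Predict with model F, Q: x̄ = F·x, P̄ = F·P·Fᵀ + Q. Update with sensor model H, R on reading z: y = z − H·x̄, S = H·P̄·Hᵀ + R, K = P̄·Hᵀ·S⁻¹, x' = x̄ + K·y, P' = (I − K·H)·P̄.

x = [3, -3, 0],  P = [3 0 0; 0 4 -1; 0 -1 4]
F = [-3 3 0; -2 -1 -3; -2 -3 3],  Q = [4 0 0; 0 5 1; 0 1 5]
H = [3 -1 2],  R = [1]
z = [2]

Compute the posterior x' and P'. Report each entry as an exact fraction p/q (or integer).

x̄ = F·x = [-18, -3, 3]
P̄ = F·P·Fᵀ + Q = [67 15 -27; 15 51 -17; -27 -17 107]
y = z − H·x̄ = [47]
S = H·P̄·Hᵀ + R = [737]
K = P̄·Hᵀ·S⁻¹ = [12/67; -40/737; 150/737]
x' = x̄ + K·y = [-642/67, -4091/737, 9261/737]
P' = (I − K·H)·P̄ = [2905/67 1485/67 -3609/67; 1485/67 35987/737 -6529/737; -3609/67 -6529/737 56359/737]

x' = [-642/67, -4091/737, 9261/737]
P' = [2905/67 1485/67 -3609/67; 1485/67 35987/737 -6529/737; -3609/67 -6529/737 56359/737]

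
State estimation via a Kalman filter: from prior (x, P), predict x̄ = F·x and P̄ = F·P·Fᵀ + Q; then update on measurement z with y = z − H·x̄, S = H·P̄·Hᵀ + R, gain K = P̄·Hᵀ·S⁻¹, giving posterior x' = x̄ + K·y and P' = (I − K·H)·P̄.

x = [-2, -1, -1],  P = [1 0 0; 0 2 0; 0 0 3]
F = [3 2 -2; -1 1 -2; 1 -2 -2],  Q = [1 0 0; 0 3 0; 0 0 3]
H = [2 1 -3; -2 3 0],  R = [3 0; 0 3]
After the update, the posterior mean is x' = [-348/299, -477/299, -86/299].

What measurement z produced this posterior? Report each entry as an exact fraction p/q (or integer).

z = [-3, -3]

x̄ = F·x = [-6, 3, 2]
P̄ = F·P·Fᵀ + Q = [30 13 7; 13 18 7; 7 7 24]
S = H·P̄·Hᵀ + R = [283 -35; -35 129]
K = P̄·Hᵀ·S⁻¹ = [5973/35282 -4123/35282; 3947/35282 8729/35282; -3167/17641 98/17641]
x' − x̄ = [1446/299, -1374/299, -684/299] = K·y
y = (KᵀK)⁻¹·Kᵀ·(x' − x̄) = [12, -24]
z = y + H·x̄ = [12, -24] + [-15, 21] = [-3, -3]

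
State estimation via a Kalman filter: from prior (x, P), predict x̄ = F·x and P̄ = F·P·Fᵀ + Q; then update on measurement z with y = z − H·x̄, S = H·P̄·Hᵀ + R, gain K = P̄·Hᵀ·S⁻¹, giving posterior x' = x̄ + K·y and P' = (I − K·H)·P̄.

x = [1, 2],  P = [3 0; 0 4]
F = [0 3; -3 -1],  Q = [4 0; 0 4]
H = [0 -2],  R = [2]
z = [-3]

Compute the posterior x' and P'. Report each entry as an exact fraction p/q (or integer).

x' = [270/71, 100/71]
P' = [2552/71 -12/71; -12/71 35/71]

x̄ = F·x = [6, -5]
P̄ = F·P·Fᵀ + Q = [40 -12; -12 35]
y = z − H·x̄ = [-13]
S = H·P̄·Hᵀ + R = [142]
K = P̄·Hᵀ·S⁻¹ = [12/71; -35/71]
x' = x̄ + K·y = [270/71, 100/71]
P' = (I − K·H)·P̄ = [2552/71 -12/71; -12/71 35/71]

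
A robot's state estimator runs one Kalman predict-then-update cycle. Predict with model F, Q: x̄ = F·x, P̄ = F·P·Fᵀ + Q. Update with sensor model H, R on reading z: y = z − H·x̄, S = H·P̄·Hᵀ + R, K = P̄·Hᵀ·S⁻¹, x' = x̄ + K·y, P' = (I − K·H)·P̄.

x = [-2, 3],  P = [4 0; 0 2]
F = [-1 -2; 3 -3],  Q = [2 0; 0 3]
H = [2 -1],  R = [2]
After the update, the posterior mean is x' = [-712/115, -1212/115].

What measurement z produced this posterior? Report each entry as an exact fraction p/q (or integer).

x̄ = F·x = [-4, -15]
P̄ = F·P·Fᵀ + Q = [14 0; 0 57]
S = H·P̄·Hᵀ + R = [115]
K = P̄·Hᵀ·S⁻¹ = [28/115; -57/115]
x' − x̄ = [-252/115, 513/115] = K·y
y = (KᵀK)⁻¹·Kᵀ·(x' − x̄) = [-9]
z = y + H·x̄ = [-9] + [7] = [-2]

z = [-2]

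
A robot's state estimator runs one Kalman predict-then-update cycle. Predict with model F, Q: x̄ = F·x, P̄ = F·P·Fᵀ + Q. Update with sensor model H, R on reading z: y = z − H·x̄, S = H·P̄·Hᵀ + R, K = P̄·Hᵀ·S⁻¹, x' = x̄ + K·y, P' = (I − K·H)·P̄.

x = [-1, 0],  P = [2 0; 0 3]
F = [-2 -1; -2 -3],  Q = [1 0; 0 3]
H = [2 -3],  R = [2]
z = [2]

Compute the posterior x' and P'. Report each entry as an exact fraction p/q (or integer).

x̄ = F·x = [2, 2]
P̄ = F·P·Fᵀ + Q = [12 17; 17 38]
y = z − H·x̄ = [4]
S = H·P̄·Hᵀ + R = [188]
K = P̄·Hᵀ·S⁻¹ = [-27/188; -20/47]
x' = x̄ + K·y = [67/47, 14/47]
P' = (I − K·H)·P̄ = [1527/188 259/47; 259/47 186/47]

x' = [67/47, 14/47]
P' = [1527/188 259/47; 259/47 186/47]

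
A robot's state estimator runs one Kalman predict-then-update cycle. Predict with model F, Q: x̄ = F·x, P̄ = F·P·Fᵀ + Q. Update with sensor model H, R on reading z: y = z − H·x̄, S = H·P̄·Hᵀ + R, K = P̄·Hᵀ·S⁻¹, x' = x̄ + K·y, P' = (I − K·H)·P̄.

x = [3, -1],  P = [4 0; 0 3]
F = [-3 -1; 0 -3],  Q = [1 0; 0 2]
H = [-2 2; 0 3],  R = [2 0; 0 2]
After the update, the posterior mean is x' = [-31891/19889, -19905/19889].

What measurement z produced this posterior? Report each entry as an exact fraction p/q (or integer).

x̄ = F·x = [-8, 3]
P̄ = F·P·Fᵀ + Q = [40 9; 9 29]
S = H·P̄·Hᵀ + R = [206 120; 120 263]
K = P̄·Hᵀ·S⁻¹ = [-9773/19889 6501/19889; 40/19889 6561/19889]
x' − x̄ = [127221/19889, -79572/19889] = K·y
y = (KᵀK)⁻¹·Kᵀ·(x' − x̄) = [-21, -12]
z = y + H·x̄ = [-21, -12] + [22, 9] = [1, -3]

z = [1, -3]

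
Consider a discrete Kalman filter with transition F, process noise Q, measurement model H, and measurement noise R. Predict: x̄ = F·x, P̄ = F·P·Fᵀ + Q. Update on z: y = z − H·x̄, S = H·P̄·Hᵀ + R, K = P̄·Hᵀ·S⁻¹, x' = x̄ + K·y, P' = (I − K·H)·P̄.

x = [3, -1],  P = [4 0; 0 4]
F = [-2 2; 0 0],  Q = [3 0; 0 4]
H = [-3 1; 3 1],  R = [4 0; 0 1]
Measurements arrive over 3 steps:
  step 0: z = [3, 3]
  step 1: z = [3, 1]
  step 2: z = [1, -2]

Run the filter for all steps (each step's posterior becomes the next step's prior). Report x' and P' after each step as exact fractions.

step 0: x' = [251/2213, 5156/2213], P' = [280/2213 -420/2213; -420/2213 6316/6639]
step 1: x' = [-42925/249749, 1067284/749247], P' = [468968/3746235 -234484/1248745; -234484/1248745 3552668/3746235]
step 2: x' = [-39670393/84240015, -38774428/84240015], P' = [52724584/421200075 -26362292/140400025; -26362292/140400025 399430364/421200075]

step 0: x̄ = F·x = [-8, 0]
step 0: P̄ = F·P·Fᵀ + Q = [35 0; 0 4]
step 0: y = z − H·x̄ = [-21, 27]
step 0: S = H·P̄·Hᵀ + R = [323 -311; -311 320]
step 0: K = P̄·Hᵀ·S⁻¹ = [-315/2213 420/2213; 2524/6639 2536/6639]
step 0: x' = x̄ + K·y = [251/2213, 5156/2213]
step 0: P' = (I − K·H)·P̄ = [280/2213 -420/2213; -420/2213 6316/6639]
step 1: x̄ = F·x = [9810/2213, 0]
step 1: P̄ = F·P·Fᵀ + Q = [58621/6639 0; 0 4]
step 1: y = z − H·x̄ = [36069/2213, -27217/2213]
step 1: S = H·P̄·Hᵀ + R = [193567/2213 -167011/2213; -167011/2213 186928/2213]
step 1: K = P̄·Hᵀ·S⁻¹ = [-175863/1248745 234484/1248745; 1415756/3746235 1442312/3746235]
step 1: x' = x̄ + K·y = [-42925/249749, 1067284/749247]
step 1: P' = (I − K·H)·P̄ = [468968/3746235 -234484/1248745; -234484/1248745 3552668/3746235]
step 2: x̄ = F·x = [2392118/749247, 0]
step 2: P̄ = F·P·Fᵀ + Q = [6590573/749247 0; 0 4]
step 2: y = z − H·x̄ = [2641867/249749, -2891616/249749]
step 2: S = H·P̄·Hᵀ + R = [21769711/249749 -18772723/249749; -18772723/249749 21020464/249749]
step 2: K = P̄·Hᵀ·S⁻¹ = [-19771719/140400025 26362292/140400025; 159172748/421200075 162169736/421200075]
step 2: x' = x̄ + K·y = [-39670393/84240015, -38774428/84240015]
step 2: P' = (I − K·H)·P̄ = [52724584/421200075 -26362292/140400025; -26362292/140400025 399430364/421200075]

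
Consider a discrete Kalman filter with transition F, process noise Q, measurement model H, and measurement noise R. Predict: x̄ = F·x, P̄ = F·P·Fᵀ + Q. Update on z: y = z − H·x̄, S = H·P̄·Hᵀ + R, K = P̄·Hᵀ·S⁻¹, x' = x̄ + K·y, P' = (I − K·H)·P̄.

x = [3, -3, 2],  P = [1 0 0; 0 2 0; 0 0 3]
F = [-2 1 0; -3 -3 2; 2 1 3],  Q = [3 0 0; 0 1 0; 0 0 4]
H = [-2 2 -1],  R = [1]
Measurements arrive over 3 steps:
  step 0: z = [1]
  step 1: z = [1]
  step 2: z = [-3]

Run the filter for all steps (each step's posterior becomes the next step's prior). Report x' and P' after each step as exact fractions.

step 0: x̄ = F·x = [-9, 4, 9]
step 0: P̄ = F·P·Fᵀ + Q = [9 0 -2; 0 40 6; -2 6 37]
step 0: y = z − H·x̄ = [-16]
step 0: S = H·P̄·Hᵀ + R = [202]
step 0: K = P̄·Hᵀ·S⁻¹ = [-8/101; 37/101; -21/202]
step 0: x' = x̄ + K·y = [-781/101, -188/101, 1077/101]
step 0: P' = (I − K·H)·P̄ = [781/101 592/101 -370/101; 592/101 1302/101 1383/101; -370/101 1383/101 7033/202]
step 1: x̄ = F·x = [1374/101, 5061/101, 1481/101]
step 1: P̄ = F·P·Fᵀ + Q = [2361/101 6802/101 4547/101; 6802/101 31414/101 -652/101; 4547/101 -652/101 85409/202]
step 1: y = z − H·x̄ = [-5792/101]
step 1: S = H·P̄·Hᵀ + R = [288571/202]
step 1: K = P̄·Hᵀ·S⁻¹ = [8670/288571; 99752/288571; -106205/288571]
step 1: x' = x̄ + K·y = [3428514/288571, 8739547/288571, 10321911/288571]
step 1: P' = (I − K·H)·P̄ = [6373581/288571 15152822/288571 17549812/288571; 15152822/288571 40494442/288571 50583488/288571; 17549812/288571 50583488/288571 66173557/288571]
step 2: x̄ = F·x = [1882519/288571, -15860361/288571, 46562308/288571]
step 2: P̄ = F·P·Fᵀ + Q = [6243191/288571 -6815646/288571 61451710/288571; -6815646/288571 141946202/288571 -340892344/288571; 61451710/288571 -340892344/288571 1237415023/288571]
step 2: y = z − H·x̄ = [81182355/288571]
step 2: S = H·P̄·Hᵀ + R = [3494362550/288571]
step 2: K = P̄·Hᵀ·S⁻¹ = [-6254956/249597325; 63841604/349436255; -2042103131/3494362550]
step 2: x' = x̄ + K·y = [-26281471/49919465, -249071037/69887251, -2132685551/698872510]
step 2: P' = (I − K·H)·P̄ = [3501880401/249597325 1588584598/49919465 8888340134/249597325; 1588584598/49919465 6129268170/69887251 38988655724/349436255; 8888340134/249597325 38988655724/349436255 532941693859/3494362550]

step 0: x' = [-781/101, -188/101, 1077/101], P' = [781/101 592/101 -370/101; 592/101 1302/101 1383/101; -370/101 1383/101 7033/202]
step 1: x' = [3428514/288571, 8739547/288571, 10321911/288571], P' = [6373581/288571 15152822/288571 17549812/288571; 15152822/288571 40494442/288571 50583488/288571; 17549812/288571 50583488/288571 66173557/288571]
step 2: x' = [-26281471/49919465, -249071037/69887251, -2132685551/698872510], P' = [3501880401/249597325 1588584598/49919465 8888340134/249597325; 1588584598/49919465 6129268170/69887251 38988655724/349436255; 8888340134/249597325 38988655724/349436255 532941693859/3494362550]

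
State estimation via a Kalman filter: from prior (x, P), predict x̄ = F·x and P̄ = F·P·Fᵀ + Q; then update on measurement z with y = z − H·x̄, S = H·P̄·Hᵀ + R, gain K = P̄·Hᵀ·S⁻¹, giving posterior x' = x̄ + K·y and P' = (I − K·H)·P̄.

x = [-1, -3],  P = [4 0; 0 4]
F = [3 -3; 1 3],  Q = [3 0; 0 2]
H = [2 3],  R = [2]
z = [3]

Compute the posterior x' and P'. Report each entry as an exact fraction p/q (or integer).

x' = [285/28, -163/28]
P' = [5829/98 -3873/98; -3873/98 2595/98]

x̄ = F·x = [6, -10]
P̄ = F·P·Fᵀ + Q = [75 -24; -24 42]
y = z − H·x̄ = [21]
S = H·P̄·Hᵀ + R = [392]
K = P̄·Hᵀ·S⁻¹ = [39/196; 39/196]
x' = x̄ + K·y = [285/28, -163/28]
P' = (I − K·H)·P̄ = [5829/98 -3873/98; -3873/98 2595/98]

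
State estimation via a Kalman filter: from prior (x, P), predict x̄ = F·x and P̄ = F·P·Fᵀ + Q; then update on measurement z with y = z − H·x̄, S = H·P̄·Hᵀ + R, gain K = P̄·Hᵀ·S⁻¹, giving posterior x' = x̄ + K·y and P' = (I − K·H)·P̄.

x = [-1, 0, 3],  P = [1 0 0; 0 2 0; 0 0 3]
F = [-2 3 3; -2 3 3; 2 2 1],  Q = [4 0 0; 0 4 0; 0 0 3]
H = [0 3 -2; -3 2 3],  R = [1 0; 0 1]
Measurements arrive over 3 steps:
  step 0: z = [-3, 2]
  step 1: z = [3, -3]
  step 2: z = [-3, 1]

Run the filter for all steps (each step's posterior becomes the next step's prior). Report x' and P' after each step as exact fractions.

step 0: x' = [738/13529, -4646/13529, 12691/13529], P' = [432205/27058 201657/27058 298019/27058; 201657/27058 96149/27058 139051/27058; 298019/27058 139051/27058 103781/13529]
step 1: x' = [7905892107/5302598659, 4917673011/5302598659, -657326976/5302598659], P' = [53560303613/5302598659 24721940189/5302598659 37288298089/5302598659; 24721940189/5302598659 11812703061/5302598659 17213072513/5302598659; 37288298089/5302598659 17213072513/5302598659 26366099998/5302598659]
step 2: x' = [-455242604941781/167799939707116, -303225786046521/167799939707116, -197394789199455/167799939707116], P' = [3347309991821659/335599879414232 1545036648146695/335599879414232 2329880224338021/335599879414232; 1545036648146695/335599879414232 738577756664355/335599879414232 1075531883095833/335599879414232; 2329880224338021/335599879414232 1075531883095833/335599879414232 1647409407951115/335599879414232]

step 0: x̄ = F·x = [11, 11, 1]
step 0: P̄ = F·P·Fᵀ + Q = [53 49 17; 49 53 17; 17 17 18]
step 0: y = z − H·x̄ = [-34, 10]
step 0: S = H·P̄·Hᵀ + R = [346 -44; -44 162]
step 0: K = P̄·Hᵀ·S⁻¹ = [8933/27058 378/13529; 10345/27058 2240/13529; 2029/27058 6731/27058]
step 0: x' = x̄ + K·y = [738/13529, -4646/13529, 12691/13529]
step 0: P' = (I − K·H)·P̄ = [432205/27058 201657/27058 298019/27058; 201657/27058 96149/27058 139051/27058; 298019/27058 139051/27058 103781/13529]
step 1: x̄ = F·x = [273/163, 273/163, 4875/13529]
step 1: P̄ = F·P·Fᵀ + Q = [12979/326 11675/326 27923/326; 11675/326 12979/326 27923/326; 27923/326 27923/326 2881844/13529]
step 1: y = z − H·x̄ = [-17640/13529, -32553/13529]
step 1: S = H·P̄·Hᵀ + R = [4965815/27058 -5673056/13529; -5673056/13529 40370637/27058]
step 1: K = P̄·Hᵀ·S⁻¹ = [-410775611/5302598659 627863806/5302598659; 1011964157/5302598659 1098803094/5302598659; -1092982457/5302598659 1659550753/5302598659]
step 1: x' = x̄ + K·y = [7905892107/5302598659, 4917673011/5302598659, -657326976/5302598659]
step 1: P' = (I − K·H)·P̄ = [53560303613/5302598659 24721940189/5302598659 37288298089/5302598659; 24721940189/5302598659 11812703061/5302598659 17213072513/5302598659; 37288298089/5302598659 17213072513/5302598659 26366099998/5302598659]
step 2: x̄ = F·x = [-3030746109/5302598659, -3030746109/5302598659, 24989803260/5302598659]
step 2: P̄ = F·P·Fᵀ + Q = [144773282517/5302598659 123562887881/5302598659 289248029259/5302598659; 123562887881/5302598659 144773282517/5302598659 289248029259/5302598659; 289248029259/5302598659 289248029259/5302598659 719546926591/5302598659]
step 2: y = z − H·x̄ = [43164048870/5302598659, -72697557230/5302598659]
step 2: S = H·P̄·Hᵀ + R = [715473496568/5302598659 -1378979533524/5302598659; -1378979533524/5302598659 5145034780573/5302598659]
step 2: K = P̄·Hᵀ·S⁻¹ = [-24650504235957/335599879414232 9445998460619/83899969853558; 64669503801399/335599879414232 17160304544031/83899969853558; -68223166614731/335599879414232 25912829257737/83899969853558]
step 2: x' = x̄ + K·y = [-455242604941781/167799939707116, -303225786046521/167799939707116, -197394789199455/167799939707116]
step 2: P' = (I − K·H)·P̄ = [3347309991821659/335599879414232 1545036648146695/335599879414232 2329880224338021/335599879414232; 1545036648146695/335599879414232 738577756664355/335599879414232 1075531883095833/335599879414232; 2329880224338021/335599879414232 1075531883095833/335599879414232 1647409407951115/335599879414232]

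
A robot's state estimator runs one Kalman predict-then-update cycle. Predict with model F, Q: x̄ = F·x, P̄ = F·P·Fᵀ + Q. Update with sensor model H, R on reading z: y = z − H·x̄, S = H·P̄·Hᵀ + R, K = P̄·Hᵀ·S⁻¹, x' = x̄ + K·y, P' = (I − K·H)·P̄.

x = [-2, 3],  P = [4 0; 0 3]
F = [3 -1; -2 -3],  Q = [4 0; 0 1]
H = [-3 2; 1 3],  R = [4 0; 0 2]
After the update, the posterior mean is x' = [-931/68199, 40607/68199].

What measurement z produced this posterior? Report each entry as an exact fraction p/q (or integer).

z = [1, 2]

x̄ = F·x = [-9, -5]
P̄ = F·P·Fᵀ + Q = [43 -15; -15 44]
S = H·P̄·Hᵀ + R = [747 240; 240 351]
K = P̄·Hᵀ·S⁻¹ = [-18443/68199 4074/22733; 2067/22733 18493/68199]
x' − x̄ = [612860/68199, 381602/68199] = K·y
y = (KᵀK)⁻¹·Kᵀ·(x' − x̄) = [-16, 26]
z = y + H·x̄ = [-16, 26] + [17, -24] = [1, 2]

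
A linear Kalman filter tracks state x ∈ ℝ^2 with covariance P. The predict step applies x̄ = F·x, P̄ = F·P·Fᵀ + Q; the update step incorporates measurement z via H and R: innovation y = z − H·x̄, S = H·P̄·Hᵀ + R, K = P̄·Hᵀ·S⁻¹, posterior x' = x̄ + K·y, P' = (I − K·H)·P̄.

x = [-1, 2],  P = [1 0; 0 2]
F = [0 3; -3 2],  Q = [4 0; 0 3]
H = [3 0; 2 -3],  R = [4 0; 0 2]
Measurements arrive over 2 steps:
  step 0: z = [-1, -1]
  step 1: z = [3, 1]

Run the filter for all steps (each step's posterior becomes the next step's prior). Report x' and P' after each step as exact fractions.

step 0: x' = [-1211/6219, 179/691], P' = [2708/6219 200/691; 200/691 284/691]
step 1: x' = [215057/209151, 8909/23239], P' = [254216/627453 54064/209151; 54064/209151 26342/69717]

step 0: x̄ = F·x = [6, 7]
step 0: P̄ = F·P·Fᵀ + Q = [22 12; 12 20]
step 0: y = z − H·x̄ = [-19, 8]
step 0: S = H·P̄·Hᵀ + R = [202 24; 24 126]
step 0: K = P̄·Hᵀ·S⁻¹ = [677/2073 8/6219; 150/691 -226/691]
step 0: x' = x̄ + K·y = [-1211/6219, 179/691]
step 0: P' = (I − K·H)·P̄ = [2708/6219 200/691; 200/691 284/691]
step 1: x̄ = F·x = [537/691, 2285/2073]
step 1: P̄ = F·P·Fᵀ + Q = [5320/691 -96/691; -96/691 3517/691]
step 1: y = z − H·x̄ = [462/691, 1902/691]
step 1: S = H·P̄·Hᵀ + R = [50644/691 32784/691; 32784/691 55467/691]
step 1: K = P̄·Hᵀ·S⁻¹ = [63554/209151 10928/627453; 13516/69717 -64475/209151]
step 1: x' = x̄ + K·y = [215057/209151, 8909/23239]
step 1: P' = (I − K·H)·P̄ = [254216/627453 54064/209151; 54064/209151 26342/69717]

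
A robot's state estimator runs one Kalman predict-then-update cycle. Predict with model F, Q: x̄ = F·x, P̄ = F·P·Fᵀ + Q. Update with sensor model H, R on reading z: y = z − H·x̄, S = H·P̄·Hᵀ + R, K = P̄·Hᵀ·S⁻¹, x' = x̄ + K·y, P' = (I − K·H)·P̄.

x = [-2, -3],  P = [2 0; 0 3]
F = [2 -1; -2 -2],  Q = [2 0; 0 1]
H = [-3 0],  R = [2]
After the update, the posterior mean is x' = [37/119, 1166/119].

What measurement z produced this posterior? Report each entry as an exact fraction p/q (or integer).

z = [-1]

x̄ = F·x = [-1, 10]
P̄ = F·P·Fᵀ + Q = [13 -2; -2 21]
S = H·P̄·Hᵀ + R = [119]
K = P̄·Hᵀ·S⁻¹ = [-39/119; 6/119]
x' − x̄ = [156/119, -24/119] = K·y
y = (KᵀK)⁻¹·Kᵀ·(x' − x̄) = [-4]
z = y + H·x̄ = [-4] + [3] = [-1]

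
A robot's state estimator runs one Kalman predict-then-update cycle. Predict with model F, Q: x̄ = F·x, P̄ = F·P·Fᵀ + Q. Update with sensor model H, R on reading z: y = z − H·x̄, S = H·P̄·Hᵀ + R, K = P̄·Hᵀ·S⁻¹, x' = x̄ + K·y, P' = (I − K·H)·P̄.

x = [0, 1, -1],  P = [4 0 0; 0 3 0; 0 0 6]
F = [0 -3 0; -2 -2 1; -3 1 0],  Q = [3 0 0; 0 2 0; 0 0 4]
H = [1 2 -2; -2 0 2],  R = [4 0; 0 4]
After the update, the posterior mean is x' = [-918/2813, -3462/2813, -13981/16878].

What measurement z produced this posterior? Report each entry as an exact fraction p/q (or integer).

x̄ = F·x = [-3, -3, 1]
P̄ = F·P·Fᵀ + Q = [30 18 -9; 18 36 18; -9 18 43]
S = H·P̄·Hᵀ + R = [314 -286; -286 368]
K = P̄·Hᵀ·S⁻¹ = [717/2813 -39/2813; 1656/2813 1287/2813; 2008/8439 7891/16878]
x' − x̄ = [7521/2813, 4977/2813, -30859/16878] = K·y
y = (KᵀK)⁻¹·Kᵀ·(x' − x̄) = [10, -9]
z = y + H·x̄ = [10, -9] + [-11, 8] = [-1, -1]

z = [-1, -1]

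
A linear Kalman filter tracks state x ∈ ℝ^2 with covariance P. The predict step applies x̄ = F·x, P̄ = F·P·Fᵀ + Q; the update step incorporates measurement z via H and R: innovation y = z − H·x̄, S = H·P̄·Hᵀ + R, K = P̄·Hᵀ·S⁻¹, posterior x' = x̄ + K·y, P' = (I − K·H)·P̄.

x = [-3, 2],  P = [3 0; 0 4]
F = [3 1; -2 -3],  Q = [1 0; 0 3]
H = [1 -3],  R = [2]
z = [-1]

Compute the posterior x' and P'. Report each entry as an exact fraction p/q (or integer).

x̄ = F·x = [-7, 0]
P̄ = F·P·Fᵀ + Q = [32 -30; -30 51]
y = z − H·x̄ = [6]
S = H·P̄·Hᵀ + R = [673]
K = P̄·Hᵀ·S⁻¹ = [122/673; -183/673]
x' = x̄ + K·y = [-3979/673, -1098/673]
P' = (I − K·H)·P̄ = [6652/673 2136/673; 2136/673 834/673]

x' = [-3979/673, -1098/673]
P' = [6652/673 2136/673; 2136/673 834/673]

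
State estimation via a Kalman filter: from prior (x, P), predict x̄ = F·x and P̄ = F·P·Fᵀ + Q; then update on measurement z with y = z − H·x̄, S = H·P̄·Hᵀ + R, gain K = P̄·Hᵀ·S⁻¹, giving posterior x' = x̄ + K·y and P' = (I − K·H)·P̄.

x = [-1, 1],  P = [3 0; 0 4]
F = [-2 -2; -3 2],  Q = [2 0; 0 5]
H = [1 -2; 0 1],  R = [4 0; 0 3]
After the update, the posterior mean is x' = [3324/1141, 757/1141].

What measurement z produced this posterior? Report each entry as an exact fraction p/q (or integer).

z = [2, 1]

x̄ = F·x = [0, 5]
P̄ = F·P·Fᵀ + Q = [30 2; 2 48]
S = H·P̄·Hᵀ + R = [218 -94; -94 51]
K = P̄·Hᵀ·S⁻¹ = [757/1141 1440/1141; -141/1141 814/1141]
x' − x̄ = [3324/1141, -4948/1141] = K·y
y = (KᵀK)⁻¹·Kᵀ·(x' − x̄) = [12, -4]
z = y + H·x̄ = [12, -4] + [-10, 5] = [2, 1]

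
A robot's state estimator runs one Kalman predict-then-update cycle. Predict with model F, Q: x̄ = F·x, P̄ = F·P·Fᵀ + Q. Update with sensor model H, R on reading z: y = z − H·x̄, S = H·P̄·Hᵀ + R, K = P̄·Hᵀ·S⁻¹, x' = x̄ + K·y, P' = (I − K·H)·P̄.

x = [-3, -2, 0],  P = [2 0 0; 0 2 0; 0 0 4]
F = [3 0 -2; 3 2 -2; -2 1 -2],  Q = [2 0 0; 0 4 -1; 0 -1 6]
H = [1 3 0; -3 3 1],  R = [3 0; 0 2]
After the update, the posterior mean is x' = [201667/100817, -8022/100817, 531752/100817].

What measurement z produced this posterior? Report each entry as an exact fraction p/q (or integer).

x̄ = F·x = [-9, -13, 4]
P̄ = F·P·Fᵀ + Q = [36 34 4; 34 46 7; 4 7 32]
S = H·P̄·Hᵀ + R = [657 127; 127 178]
K = P̄·Hᵀ·S⁻¹ = [24818/100817 -18840/100817; 25155/100817 6407/100817; -757/100817 23762/100817]
x' − x̄ = [1109020/100817, 1302599/100817, 128484/100817] = K·y
y = (KᵀK)⁻¹·Kᵀ·(x' − x̄) = [50, 7]
z = y + H·x̄ = [50, 7] + [-48, -8] = [2, -1]

z = [2, -1]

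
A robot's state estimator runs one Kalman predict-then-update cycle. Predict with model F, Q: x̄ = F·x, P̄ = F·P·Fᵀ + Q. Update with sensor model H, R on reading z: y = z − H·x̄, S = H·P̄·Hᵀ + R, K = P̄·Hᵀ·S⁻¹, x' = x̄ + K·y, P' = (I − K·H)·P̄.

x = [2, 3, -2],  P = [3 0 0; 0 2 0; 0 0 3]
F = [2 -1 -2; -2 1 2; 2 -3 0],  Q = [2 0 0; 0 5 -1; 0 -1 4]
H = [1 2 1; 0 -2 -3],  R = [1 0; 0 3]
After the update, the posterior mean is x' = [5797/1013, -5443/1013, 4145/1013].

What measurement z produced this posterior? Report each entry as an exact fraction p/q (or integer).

z = [-1, -2]

x̄ = F·x = [5, -5, -5]
P̄ = F·P·Fᵀ + Q = [28 -26 18; -26 31 -19; 18 -19 34]
S = H·P̄·Hᵀ + R = [43 -76; -76 205]
K = P̄·Hᵀ·S⁻¹ = [-1382/3039 -542/3039; 1035/1013 359/1013; -1994/3039 -1688/3039]
x' − x̄ = [732/1013, -378/1013, 9210/1013] = K·y
y = (KᵀK)⁻¹·Kᵀ·(x' − x̄) = [9, -27]
z = y + H·x̄ = [9, -27] + [-10, 25] = [-1, -2]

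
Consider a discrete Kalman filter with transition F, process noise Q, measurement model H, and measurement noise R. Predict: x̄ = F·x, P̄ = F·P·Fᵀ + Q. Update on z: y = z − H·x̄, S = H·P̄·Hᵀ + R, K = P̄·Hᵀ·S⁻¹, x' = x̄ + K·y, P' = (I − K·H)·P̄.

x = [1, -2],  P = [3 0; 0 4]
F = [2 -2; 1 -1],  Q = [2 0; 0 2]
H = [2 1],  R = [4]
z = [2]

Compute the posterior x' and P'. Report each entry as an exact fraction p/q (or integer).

x' = [172/189, 86/189]
P' = [194/189 -92/189; -92/189 332/189]

x̄ = F·x = [6, 3]
P̄ = F·P·Fᵀ + Q = [30 14; 14 9]
y = z − H·x̄ = [-13]
S = H·P̄·Hᵀ + R = [189]
K = P̄·Hᵀ·S⁻¹ = [74/189; 37/189]
x' = x̄ + K·y = [172/189, 86/189]
P' = (I − K·H)·P̄ = [194/189 -92/189; -92/189 332/189]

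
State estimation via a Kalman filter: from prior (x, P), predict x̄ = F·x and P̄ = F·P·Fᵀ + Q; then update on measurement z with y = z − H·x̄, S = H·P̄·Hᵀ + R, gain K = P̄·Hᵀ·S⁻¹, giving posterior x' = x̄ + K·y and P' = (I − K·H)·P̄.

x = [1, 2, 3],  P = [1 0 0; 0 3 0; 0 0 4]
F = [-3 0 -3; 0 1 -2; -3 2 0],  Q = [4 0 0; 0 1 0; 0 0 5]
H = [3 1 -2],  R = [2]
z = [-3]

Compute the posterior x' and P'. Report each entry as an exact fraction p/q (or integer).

x̄ = F·x = [-12, -4, 1]
P̄ = F·P·Fᵀ + Q = [49 24 9; 24 20 6; 9 6 26]
y = z − H·x̄ = [39]
S = H·P̄·Hᵀ + R = [579]
K = P̄·Hᵀ·S⁻¹ = [51/193; 80/579; -19/579]
x' = x̄ + K·y = [-327/193, 268/193, -54/193]
P' = (I − K·H)·P̄ = [1654/193 552/193 2706/193; 552/193 5180/579 4994/579; 2706/193 4994/579 14693/579]

x' = [-327/193, 268/193, -54/193]
P' = [1654/193 552/193 2706/193; 552/193 5180/579 4994/579; 2706/193 4994/579 14693/579]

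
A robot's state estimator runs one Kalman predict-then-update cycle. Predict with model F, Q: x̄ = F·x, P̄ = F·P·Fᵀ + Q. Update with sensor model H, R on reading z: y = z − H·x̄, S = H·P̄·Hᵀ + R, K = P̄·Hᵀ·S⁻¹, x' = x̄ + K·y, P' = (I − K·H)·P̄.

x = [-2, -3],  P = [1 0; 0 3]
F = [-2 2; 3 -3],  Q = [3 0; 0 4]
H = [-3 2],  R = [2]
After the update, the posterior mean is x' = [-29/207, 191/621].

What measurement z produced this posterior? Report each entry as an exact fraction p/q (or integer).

z = [1]

x̄ = F·x = [-2, 3]
P̄ = F·P·Fᵀ + Q = [19 -24; -24 40]
S = H·P̄·Hᵀ + R = [621]
K = P̄·Hᵀ·S⁻¹ = [-35/207; 152/621]
x' − x̄ = [385/207, -1672/621] = K·y
y = (KᵀK)⁻¹·Kᵀ·(x' − x̄) = [-11]
z = y + H·x̄ = [-11] + [12] = [1]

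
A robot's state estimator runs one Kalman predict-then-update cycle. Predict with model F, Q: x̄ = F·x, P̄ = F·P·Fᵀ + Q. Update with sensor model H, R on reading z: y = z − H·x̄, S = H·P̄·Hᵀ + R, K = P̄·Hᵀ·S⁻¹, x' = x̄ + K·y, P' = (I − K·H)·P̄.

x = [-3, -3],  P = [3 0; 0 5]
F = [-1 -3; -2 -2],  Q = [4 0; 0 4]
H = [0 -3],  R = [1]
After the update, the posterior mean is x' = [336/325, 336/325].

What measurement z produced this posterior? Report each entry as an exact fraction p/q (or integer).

z = [-3]

x̄ = F·x = [12, 12]
P̄ = F·P·Fᵀ + Q = [52 36; 36 36]
S = H·P̄·Hᵀ + R = [325]
K = P̄·Hᵀ·S⁻¹ = [-108/325; -108/325]
x' − x̄ = [-3564/325, -3564/325] = K·y
y = (KᵀK)⁻¹·Kᵀ·(x' − x̄) = [33]
z = y + H·x̄ = [33] + [-36] = [-3]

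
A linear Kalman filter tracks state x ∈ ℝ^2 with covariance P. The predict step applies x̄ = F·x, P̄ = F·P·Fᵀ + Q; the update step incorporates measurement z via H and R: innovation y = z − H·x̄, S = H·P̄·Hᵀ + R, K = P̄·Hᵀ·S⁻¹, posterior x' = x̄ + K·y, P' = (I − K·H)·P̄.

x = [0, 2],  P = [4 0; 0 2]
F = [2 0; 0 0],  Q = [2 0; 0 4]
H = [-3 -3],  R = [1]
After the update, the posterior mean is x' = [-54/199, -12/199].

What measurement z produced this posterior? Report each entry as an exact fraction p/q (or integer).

x̄ = F·x = [0, 0]
P̄ = F·P·Fᵀ + Q = [18 0; 0 4]
S = H·P̄·Hᵀ + R = [199]
K = P̄·Hᵀ·S⁻¹ = [-54/199; -12/199]
x' − x̄ = [-54/199, -12/199] = K·y
y = (KᵀK)⁻¹·Kᵀ·(x' − x̄) = [1]
z = y + H·x̄ = [1] + [0] = [1]

z = [1]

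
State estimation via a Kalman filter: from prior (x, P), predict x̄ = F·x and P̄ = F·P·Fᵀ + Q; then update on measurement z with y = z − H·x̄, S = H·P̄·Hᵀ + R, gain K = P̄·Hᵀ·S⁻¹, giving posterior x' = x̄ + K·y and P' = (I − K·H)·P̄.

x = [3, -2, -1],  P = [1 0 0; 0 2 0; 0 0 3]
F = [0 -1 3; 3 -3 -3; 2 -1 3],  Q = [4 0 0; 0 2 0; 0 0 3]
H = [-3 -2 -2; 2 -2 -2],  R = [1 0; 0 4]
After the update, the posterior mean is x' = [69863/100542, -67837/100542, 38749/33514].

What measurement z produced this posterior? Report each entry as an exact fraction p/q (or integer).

x̄ = F·x = [-1, 18, 5]
P̄ = F·P·Fᵀ + Q = [33 -21 29; -21 56 -15; 29 -15 36]
S = H·P̄·Hᵀ + R = [642 66; 66 320]
K = P̄·Hᵀ·S⁻¹ = [-10025/50271 6615/33514; 526/50271 -13059/33514; -3528/16757 3131/33514]
x' − x̄ = [170405/100542, -1877593/100542, -128821/33514] = K·y
y = (KᵀK)⁻¹·Kᵀ·(x' − x̄) = [40, 49]
z = y + H·x̄ = [40, 49] + [-43, -48] = [-3, 1]

z = [-3, 1]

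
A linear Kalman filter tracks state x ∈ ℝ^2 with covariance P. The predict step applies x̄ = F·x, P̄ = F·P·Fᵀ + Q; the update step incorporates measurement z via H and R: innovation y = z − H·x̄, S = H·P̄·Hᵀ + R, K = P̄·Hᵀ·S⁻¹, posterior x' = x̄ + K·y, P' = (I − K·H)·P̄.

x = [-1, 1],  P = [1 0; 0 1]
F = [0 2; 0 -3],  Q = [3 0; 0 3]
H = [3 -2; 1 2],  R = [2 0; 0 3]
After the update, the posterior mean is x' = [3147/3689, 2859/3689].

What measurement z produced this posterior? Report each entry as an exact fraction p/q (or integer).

x̄ = F·x = [2, -3]
P̄ = F·P·Fᵀ + Q = [7 -6; -6 12]
S = H·P̄·Hᵀ + R = [185 -51; -51 34]
K = P̄·Hᵀ·S⁻¹ = [51/217 758/3689; -30/217 1188/3689]
x' − x̄ = [-4231/3689, 13926/3689] = K·y
y = (KᵀK)⁻¹·Kᵀ·(x' − x̄) = [-11, 7]
z = y + H·x̄ = [-11, 7] + [12, -4] = [1, 3]

z = [1, 3]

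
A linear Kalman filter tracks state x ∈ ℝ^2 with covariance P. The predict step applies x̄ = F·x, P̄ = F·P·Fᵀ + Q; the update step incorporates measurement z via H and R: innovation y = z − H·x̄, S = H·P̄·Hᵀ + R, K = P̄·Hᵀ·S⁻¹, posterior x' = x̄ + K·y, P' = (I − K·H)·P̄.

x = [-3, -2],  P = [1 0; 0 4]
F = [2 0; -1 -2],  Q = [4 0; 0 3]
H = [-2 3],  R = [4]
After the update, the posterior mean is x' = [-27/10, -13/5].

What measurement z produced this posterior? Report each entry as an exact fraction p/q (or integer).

z = [-3]

x̄ = F·x = [-6, 7]
P̄ = F·P·Fᵀ + Q = [8 -2; -2 20]
S = H·P̄·Hᵀ + R = [240]
K = P̄·Hᵀ·S⁻¹ = [-11/120; 4/15]
x' − x̄ = [33/10, -48/5] = K·y
y = (KᵀK)⁻¹·Kᵀ·(x' − x̄) = [-36]
z = y + H·x̄ = [-36] + [33] = [-3]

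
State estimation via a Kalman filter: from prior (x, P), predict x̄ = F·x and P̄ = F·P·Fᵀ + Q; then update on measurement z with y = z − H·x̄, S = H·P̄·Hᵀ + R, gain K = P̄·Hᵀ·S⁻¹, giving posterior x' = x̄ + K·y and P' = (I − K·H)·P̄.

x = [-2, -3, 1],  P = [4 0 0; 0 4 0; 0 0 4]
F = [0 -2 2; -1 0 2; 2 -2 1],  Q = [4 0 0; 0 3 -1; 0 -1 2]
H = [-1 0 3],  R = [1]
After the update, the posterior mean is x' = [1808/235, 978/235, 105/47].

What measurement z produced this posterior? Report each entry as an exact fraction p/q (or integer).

z = [-1]

x̄ = F·x = [8, 4, 3]
P̄ = F·P·Fᵀ + Q = [36 16 24; 16 23 -1; 24 -1 38]
S = H·P̄·Hᵀ + R = [235]
K = P̄·Hᵀ·S⁻¹ = [36/235; -19/235; 18/47]
x' − x̄ = [-72/235, 38/235, -36/47] = K·y
y = (KᵀK)⁻¹·Kᵀ·(x' − x̄) = [-2]
z = y + H·x̄ = [-2] + [1] = [-1]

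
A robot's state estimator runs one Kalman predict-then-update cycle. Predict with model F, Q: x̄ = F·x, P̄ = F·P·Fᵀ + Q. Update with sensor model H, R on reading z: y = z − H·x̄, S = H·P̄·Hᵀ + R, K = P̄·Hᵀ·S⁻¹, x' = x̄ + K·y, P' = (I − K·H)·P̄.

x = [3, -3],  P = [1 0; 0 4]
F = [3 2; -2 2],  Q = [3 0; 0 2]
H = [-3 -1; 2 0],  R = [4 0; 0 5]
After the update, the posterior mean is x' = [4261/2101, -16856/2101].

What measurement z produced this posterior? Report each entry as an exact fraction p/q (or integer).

x̄ = F·x = [3, -12]
P̄ = F·P·Fᵀ + Q = [28 10; 10 22]
S = H·P̄·Hᵀ + R = [338 -188; -188 117]
K = P̄·Hᵀ·S⁻¹ = [-235/2101 628/2101; -1162/2101 -1508/2101]
x' − x̄ = [-2042/2101, 8356/2101] = K·y
y = (KᵀK)⁻¹·Kᵀ·(x' − x̄) = [-2, -4]
z = y + H·x̄ = [-2, -4] + [3, 6] = [1, 2]

z = [1, 2]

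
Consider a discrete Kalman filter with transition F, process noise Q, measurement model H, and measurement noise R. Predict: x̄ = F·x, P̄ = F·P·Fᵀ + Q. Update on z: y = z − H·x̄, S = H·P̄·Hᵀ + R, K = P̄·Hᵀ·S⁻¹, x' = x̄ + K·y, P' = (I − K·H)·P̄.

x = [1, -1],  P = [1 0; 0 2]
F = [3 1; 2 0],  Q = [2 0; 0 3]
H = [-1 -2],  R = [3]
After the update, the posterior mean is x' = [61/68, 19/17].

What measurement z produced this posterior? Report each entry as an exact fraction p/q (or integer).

x̄ = F·x = [2, 2]
P̄ = F·P·Fᵀ + Q = [13 6; 6 7]
S = H·P̄·Hᵀ + R = [68]
K = P̄·Hᵀ·S⁻¹ = [-25/68; -5/17]
x' − x̄ = [-75/68, -15/17] = K·y
y = (KᵀK)⁻¹·Kᵀ·(x' − x̄) = [3]
z = y + H·x̄ = [3] + [-6] = [-3]

z = [-3]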